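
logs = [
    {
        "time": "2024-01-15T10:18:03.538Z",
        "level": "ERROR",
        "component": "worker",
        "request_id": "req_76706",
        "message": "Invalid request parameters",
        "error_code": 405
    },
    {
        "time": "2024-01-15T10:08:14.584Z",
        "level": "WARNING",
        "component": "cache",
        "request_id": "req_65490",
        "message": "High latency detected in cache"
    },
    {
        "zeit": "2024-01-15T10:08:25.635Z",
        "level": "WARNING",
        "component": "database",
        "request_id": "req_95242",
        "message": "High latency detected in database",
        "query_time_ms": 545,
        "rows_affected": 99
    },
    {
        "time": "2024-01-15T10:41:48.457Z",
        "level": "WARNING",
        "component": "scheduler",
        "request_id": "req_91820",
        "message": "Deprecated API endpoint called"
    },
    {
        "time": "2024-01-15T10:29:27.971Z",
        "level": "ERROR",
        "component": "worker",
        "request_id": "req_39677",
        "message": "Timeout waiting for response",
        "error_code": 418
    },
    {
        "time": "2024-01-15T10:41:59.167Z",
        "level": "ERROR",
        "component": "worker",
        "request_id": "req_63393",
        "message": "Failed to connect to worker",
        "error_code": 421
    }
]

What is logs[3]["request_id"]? "req_91820"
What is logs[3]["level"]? "WARNING"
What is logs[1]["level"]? "WARNING"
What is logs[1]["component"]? "cache"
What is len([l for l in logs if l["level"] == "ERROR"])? 3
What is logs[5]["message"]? "Failed to connect to worker"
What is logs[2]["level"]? "WARNING"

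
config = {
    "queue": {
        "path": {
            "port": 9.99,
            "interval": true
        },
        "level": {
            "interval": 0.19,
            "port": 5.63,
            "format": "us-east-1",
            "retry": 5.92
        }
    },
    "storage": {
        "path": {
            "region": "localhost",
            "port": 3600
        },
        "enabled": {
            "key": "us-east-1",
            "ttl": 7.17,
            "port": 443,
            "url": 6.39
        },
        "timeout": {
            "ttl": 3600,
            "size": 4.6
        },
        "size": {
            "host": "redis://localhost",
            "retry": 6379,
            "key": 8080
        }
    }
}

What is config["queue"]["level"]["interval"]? 0.19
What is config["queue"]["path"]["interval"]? True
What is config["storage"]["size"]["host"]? "redis://localhost"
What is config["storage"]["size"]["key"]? 8080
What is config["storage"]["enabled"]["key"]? "us-east-1"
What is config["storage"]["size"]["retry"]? 6379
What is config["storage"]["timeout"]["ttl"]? 3600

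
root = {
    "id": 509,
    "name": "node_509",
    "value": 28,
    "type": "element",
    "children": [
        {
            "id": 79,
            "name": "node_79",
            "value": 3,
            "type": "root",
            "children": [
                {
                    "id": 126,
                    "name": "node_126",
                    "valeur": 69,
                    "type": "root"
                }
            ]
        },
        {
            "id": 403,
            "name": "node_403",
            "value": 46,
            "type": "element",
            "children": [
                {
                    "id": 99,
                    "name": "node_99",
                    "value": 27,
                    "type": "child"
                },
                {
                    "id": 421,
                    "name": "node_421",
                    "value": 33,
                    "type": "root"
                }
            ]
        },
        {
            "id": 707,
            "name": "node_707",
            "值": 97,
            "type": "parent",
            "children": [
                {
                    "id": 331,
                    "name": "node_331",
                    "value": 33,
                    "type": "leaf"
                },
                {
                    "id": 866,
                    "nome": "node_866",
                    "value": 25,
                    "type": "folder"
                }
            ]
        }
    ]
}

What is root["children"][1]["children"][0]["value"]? 27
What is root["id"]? 509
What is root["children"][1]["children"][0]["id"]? 99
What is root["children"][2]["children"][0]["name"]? "node_331"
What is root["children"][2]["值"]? 97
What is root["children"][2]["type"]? "parent"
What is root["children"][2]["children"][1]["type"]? "folder"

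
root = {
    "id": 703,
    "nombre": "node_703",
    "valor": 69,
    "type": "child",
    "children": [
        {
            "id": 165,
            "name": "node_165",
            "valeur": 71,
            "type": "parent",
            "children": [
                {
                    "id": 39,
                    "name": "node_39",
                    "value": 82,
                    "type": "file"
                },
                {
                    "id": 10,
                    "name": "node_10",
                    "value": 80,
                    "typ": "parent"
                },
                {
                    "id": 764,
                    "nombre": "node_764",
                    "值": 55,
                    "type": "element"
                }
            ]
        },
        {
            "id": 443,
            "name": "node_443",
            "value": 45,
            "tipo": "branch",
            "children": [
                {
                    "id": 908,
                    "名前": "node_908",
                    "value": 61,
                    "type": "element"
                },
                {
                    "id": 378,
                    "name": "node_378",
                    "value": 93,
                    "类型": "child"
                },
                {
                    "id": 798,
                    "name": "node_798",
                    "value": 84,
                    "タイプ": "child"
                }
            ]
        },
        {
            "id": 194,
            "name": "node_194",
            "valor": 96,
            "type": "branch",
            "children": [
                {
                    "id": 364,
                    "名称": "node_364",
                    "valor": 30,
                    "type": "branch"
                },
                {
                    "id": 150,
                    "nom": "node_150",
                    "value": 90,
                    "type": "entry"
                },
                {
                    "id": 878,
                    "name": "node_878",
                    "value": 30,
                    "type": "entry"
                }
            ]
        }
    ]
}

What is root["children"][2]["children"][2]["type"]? "entry"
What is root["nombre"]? "node_703"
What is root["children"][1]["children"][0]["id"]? 908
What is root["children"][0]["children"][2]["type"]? "element"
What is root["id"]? 703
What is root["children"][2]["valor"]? 96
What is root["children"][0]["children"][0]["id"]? 39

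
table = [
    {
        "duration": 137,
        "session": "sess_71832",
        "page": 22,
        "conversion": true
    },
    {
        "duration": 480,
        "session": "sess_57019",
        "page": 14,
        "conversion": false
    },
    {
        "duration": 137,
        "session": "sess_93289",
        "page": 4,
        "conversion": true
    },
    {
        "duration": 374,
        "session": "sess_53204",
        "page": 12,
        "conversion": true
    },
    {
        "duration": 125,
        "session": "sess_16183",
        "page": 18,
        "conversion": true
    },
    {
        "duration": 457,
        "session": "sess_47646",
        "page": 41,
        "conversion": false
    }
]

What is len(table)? 6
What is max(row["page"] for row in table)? 41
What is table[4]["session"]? "sess_16183"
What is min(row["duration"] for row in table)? 125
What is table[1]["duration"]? 480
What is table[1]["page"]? 14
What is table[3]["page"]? 12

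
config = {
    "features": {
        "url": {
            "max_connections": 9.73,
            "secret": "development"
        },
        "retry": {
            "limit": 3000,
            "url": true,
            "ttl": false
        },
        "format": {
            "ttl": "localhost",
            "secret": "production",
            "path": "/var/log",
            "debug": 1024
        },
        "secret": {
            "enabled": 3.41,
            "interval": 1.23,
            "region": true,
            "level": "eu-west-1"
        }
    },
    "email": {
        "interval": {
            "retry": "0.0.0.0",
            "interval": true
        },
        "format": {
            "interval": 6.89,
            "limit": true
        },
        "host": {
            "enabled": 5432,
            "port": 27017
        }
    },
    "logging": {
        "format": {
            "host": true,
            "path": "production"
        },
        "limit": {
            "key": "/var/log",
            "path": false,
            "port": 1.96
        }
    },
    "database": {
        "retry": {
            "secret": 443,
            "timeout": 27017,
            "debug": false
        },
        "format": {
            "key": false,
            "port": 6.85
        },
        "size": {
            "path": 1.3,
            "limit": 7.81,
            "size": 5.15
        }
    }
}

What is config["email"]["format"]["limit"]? True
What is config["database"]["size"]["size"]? 5.15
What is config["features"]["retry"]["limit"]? 3000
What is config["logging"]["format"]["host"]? True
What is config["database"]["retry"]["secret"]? 443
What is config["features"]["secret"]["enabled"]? 3.41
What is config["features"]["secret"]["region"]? True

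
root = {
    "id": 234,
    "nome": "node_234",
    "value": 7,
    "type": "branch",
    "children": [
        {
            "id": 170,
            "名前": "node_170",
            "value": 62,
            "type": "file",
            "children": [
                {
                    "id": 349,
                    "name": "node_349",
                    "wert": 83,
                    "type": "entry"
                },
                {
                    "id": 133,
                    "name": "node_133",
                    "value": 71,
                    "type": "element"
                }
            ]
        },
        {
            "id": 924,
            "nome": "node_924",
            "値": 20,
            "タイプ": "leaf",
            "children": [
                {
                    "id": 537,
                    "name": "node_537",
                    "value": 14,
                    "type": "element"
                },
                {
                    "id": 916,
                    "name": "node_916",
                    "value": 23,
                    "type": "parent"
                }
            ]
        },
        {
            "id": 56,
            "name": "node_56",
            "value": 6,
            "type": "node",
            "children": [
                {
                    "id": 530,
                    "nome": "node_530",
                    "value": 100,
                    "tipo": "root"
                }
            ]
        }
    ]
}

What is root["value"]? 7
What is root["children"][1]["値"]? 20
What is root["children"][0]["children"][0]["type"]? "entry"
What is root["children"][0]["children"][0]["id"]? 349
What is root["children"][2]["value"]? 6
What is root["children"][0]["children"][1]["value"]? 71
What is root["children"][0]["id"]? 170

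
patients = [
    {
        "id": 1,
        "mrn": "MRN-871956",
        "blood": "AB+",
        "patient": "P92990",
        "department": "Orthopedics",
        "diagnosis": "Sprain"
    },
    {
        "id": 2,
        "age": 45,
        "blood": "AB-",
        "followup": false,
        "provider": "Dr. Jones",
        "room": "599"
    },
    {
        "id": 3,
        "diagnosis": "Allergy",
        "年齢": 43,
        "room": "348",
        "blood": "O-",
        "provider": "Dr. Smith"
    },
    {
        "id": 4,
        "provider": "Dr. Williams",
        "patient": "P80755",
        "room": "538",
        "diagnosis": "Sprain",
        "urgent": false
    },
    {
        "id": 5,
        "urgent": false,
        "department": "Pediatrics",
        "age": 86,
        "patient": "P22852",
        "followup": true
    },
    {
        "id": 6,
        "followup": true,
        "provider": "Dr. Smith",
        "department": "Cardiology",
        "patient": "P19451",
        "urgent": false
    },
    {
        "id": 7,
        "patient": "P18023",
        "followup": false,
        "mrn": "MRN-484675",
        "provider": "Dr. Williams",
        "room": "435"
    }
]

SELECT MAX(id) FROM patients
7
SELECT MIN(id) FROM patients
1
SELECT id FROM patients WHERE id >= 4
[4, 5, 6, 7]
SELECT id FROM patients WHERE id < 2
[1]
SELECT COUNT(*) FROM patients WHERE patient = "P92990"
1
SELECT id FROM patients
[1, 2, 3, 4, 5, 6, 7]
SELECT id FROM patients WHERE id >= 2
[2, 3, 4, 5, 6, 7]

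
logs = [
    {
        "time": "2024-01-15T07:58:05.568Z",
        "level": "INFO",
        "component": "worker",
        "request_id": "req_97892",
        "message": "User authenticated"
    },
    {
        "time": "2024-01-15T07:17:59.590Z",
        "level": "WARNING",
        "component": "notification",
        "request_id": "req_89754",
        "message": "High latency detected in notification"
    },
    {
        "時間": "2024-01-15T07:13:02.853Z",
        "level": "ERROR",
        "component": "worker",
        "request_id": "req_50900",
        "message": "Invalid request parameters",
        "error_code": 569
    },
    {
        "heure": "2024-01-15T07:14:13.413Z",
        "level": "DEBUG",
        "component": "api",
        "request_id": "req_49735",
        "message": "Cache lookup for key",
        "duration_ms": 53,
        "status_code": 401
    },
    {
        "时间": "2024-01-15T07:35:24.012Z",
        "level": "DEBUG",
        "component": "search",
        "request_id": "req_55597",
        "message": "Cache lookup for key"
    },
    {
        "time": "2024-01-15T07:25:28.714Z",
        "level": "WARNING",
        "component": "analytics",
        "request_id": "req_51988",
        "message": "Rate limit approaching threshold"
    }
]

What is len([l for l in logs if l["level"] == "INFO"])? 1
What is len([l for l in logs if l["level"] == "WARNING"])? 2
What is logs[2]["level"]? "ERROR"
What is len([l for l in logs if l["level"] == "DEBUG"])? 2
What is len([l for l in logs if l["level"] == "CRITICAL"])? 0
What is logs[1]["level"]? "WARNING"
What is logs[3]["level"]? "DEBUG"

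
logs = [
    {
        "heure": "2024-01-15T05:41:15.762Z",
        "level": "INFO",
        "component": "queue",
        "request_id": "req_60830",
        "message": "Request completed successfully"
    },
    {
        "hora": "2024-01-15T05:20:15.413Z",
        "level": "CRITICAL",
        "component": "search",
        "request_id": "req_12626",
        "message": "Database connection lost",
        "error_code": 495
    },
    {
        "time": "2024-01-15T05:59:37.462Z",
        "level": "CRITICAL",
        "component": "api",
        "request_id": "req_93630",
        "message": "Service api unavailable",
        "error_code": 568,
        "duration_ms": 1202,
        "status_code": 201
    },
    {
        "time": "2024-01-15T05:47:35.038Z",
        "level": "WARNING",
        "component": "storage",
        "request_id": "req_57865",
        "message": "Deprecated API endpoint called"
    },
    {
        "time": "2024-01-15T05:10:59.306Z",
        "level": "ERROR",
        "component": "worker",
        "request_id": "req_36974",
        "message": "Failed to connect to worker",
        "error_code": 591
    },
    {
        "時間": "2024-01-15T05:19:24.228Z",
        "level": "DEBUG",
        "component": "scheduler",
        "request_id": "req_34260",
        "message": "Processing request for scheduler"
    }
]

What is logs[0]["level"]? "INFO"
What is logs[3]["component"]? "storage"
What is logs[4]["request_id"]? "req_36974"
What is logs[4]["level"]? "ERROR"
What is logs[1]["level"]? "CRITICAL"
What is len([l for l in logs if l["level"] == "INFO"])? 1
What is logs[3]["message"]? "Deprecated API endpoint called"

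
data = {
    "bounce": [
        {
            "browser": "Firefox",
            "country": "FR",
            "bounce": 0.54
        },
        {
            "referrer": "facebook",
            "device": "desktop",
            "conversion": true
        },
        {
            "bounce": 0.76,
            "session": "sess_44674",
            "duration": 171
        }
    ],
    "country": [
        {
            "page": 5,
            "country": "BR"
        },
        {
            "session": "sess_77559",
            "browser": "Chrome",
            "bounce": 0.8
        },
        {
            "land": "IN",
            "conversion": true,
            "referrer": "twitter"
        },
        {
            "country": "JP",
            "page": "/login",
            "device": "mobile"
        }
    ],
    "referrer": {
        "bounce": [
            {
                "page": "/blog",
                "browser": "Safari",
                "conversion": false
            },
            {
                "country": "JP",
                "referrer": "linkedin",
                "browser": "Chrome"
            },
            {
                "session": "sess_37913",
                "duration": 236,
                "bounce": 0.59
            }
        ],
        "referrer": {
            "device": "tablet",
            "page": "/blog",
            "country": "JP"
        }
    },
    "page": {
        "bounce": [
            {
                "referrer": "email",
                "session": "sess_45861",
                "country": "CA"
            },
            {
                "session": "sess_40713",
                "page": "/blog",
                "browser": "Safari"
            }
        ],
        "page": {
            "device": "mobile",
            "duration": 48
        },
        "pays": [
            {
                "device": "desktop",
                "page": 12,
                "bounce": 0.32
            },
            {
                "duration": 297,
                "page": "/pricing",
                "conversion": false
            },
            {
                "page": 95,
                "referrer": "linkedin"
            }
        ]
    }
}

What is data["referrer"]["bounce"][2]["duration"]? 236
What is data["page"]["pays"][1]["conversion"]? False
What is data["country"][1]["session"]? "sess_77559"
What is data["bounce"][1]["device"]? "desktop"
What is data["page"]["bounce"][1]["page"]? "/blog"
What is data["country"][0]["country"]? "BR"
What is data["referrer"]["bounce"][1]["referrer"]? "linkedin"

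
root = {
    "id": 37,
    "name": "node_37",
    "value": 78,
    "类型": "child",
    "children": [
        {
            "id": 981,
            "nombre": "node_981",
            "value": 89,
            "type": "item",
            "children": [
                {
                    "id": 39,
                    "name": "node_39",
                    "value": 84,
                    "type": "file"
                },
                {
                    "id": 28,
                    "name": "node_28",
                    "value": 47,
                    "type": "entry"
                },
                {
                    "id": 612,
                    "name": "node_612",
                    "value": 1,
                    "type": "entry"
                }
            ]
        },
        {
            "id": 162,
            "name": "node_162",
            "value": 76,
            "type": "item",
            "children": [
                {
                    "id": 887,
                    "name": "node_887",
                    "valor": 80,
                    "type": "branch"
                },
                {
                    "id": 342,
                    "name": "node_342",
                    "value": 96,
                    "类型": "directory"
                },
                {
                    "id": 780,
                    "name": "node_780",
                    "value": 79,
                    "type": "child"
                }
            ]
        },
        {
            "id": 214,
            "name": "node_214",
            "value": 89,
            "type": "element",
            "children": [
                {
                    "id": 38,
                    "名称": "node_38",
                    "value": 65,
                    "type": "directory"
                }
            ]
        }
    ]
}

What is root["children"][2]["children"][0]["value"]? 65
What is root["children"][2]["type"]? "element"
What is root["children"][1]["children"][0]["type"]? "branch"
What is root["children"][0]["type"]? "item"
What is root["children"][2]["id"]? 214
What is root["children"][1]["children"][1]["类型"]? "directory"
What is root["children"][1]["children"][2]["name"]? "node_780"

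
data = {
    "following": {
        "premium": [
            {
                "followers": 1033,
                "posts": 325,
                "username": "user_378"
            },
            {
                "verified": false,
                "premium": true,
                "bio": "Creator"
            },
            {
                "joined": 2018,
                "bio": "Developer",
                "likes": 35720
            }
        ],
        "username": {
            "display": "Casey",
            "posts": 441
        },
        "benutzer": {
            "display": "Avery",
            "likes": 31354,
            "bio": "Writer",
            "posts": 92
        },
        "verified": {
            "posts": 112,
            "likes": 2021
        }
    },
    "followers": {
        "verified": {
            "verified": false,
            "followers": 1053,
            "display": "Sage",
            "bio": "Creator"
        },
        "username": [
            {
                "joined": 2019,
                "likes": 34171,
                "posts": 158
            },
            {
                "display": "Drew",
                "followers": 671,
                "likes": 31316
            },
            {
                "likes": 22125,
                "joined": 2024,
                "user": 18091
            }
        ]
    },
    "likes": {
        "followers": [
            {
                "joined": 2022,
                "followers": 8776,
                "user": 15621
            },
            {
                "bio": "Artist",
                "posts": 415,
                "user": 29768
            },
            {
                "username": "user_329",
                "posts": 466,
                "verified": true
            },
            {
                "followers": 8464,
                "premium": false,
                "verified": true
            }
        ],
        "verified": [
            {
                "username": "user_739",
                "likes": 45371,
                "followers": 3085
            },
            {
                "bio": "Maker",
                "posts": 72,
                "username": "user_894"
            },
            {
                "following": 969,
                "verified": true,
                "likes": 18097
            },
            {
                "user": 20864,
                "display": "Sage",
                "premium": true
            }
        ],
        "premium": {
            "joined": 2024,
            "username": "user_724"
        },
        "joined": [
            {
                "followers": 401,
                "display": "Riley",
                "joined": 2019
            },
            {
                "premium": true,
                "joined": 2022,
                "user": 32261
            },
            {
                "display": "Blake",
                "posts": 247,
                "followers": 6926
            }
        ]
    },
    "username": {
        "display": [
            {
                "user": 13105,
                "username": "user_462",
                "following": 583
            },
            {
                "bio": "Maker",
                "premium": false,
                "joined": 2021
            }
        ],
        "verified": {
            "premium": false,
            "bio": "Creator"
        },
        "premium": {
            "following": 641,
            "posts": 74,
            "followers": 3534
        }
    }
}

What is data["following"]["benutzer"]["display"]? "Avery"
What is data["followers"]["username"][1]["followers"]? 671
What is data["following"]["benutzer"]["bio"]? "Writer"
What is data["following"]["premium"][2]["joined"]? 2018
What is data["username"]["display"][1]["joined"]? 2021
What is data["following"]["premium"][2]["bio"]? "Developer"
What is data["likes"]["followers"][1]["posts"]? 415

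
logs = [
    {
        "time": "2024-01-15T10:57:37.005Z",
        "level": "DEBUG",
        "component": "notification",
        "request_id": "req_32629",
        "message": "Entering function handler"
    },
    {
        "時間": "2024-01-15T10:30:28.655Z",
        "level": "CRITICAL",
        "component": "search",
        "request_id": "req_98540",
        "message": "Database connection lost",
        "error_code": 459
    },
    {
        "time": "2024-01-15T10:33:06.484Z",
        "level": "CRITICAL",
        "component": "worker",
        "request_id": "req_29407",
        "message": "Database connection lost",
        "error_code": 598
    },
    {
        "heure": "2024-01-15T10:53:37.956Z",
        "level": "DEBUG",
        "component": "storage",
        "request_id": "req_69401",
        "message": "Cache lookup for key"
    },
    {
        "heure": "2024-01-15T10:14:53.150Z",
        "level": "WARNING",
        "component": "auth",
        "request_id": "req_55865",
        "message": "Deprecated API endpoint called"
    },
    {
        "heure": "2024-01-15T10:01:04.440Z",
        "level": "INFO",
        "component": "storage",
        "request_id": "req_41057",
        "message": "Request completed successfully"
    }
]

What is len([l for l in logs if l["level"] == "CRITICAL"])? 2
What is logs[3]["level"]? "DEBUG"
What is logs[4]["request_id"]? "req_55865"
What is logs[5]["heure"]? "2024-01-15T10:01:04.440Z"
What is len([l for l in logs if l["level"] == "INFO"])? 1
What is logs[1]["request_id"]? "req_98540"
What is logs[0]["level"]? "DEBUG"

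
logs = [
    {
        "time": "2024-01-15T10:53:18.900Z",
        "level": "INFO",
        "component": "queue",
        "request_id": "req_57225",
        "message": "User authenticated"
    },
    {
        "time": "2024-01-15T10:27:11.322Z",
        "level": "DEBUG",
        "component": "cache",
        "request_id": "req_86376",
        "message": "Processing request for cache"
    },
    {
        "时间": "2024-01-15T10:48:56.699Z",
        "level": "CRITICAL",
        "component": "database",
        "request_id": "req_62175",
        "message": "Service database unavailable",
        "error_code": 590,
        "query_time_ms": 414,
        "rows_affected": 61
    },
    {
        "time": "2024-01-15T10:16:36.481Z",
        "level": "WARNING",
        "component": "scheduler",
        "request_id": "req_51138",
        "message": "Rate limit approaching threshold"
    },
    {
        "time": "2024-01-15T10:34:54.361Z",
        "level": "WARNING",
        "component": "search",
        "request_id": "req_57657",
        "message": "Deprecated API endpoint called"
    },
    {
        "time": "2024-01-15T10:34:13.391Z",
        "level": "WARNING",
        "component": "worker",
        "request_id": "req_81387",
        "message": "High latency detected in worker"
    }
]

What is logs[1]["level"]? "DEBUG"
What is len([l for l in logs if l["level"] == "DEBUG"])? 1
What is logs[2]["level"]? "CRITICAL"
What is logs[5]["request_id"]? "req_81387"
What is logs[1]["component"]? "cache"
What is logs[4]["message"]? "Deprecated API endpoint called"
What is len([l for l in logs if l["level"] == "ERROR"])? 0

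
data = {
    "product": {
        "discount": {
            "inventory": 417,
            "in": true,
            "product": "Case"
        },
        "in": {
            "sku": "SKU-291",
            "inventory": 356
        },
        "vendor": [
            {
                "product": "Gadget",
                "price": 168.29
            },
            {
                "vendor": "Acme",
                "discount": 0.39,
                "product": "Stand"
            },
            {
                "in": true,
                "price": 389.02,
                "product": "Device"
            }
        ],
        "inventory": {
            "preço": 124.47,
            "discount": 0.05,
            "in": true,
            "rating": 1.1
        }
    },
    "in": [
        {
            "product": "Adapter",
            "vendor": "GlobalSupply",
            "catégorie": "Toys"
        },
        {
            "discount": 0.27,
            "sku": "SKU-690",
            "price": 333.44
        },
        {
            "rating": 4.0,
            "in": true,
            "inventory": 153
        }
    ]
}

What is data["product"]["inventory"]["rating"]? 1.1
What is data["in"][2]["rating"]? 4.0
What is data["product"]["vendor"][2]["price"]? 389.02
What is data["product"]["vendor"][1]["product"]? "Stand"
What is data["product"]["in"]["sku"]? "SKU-291"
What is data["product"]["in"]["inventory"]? 356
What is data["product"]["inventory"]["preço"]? 124.47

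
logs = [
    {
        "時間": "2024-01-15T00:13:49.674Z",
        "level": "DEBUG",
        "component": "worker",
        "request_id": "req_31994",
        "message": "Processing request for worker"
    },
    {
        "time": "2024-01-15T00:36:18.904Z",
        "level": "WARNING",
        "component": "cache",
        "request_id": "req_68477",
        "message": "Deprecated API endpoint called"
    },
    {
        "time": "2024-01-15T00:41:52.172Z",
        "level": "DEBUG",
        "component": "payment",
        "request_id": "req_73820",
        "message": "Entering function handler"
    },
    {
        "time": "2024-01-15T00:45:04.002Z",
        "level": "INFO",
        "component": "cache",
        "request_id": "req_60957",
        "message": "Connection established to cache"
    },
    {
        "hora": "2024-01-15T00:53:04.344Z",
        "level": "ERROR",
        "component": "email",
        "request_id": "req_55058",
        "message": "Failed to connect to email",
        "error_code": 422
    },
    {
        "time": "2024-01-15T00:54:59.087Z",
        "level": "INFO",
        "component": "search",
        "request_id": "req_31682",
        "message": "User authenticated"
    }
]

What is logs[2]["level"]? "DEBUG"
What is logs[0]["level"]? "DEBUG"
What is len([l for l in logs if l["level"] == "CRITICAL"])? 0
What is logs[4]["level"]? "ERROR"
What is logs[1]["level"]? "WARNING"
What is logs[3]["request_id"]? "req_60957"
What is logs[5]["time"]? "2024-01-15T00:54:59.087Z"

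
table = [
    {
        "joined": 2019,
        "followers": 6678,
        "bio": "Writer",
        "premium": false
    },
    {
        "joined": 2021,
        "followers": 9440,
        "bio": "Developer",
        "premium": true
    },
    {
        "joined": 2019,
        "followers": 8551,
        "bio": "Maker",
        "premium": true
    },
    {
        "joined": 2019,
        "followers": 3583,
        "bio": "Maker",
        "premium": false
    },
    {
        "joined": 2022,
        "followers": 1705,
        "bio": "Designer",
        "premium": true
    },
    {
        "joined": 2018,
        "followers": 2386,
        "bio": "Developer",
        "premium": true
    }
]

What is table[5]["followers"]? 2386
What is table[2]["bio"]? "Maker"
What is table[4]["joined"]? 2022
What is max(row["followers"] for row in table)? 9440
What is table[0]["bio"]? "Writer"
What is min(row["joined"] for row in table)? 2018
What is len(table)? 6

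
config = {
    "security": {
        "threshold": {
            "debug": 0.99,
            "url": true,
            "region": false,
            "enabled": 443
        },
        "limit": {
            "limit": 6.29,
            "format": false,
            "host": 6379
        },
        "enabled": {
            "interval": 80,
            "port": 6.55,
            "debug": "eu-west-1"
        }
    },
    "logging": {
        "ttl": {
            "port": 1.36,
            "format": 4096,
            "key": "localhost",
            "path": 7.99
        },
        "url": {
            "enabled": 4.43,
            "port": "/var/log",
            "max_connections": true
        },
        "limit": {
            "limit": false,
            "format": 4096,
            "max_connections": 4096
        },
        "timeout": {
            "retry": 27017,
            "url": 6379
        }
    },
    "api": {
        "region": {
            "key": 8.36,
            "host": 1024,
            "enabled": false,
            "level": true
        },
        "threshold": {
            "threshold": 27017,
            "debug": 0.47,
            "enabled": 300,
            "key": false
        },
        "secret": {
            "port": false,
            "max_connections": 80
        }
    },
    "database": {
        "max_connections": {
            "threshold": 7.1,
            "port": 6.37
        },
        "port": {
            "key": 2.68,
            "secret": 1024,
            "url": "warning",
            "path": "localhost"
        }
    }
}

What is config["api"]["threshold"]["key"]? False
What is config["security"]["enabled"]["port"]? 6.55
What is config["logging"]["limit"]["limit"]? False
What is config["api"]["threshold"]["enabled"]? 300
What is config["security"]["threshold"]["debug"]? 0.99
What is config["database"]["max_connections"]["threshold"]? 7.1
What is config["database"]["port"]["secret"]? 1024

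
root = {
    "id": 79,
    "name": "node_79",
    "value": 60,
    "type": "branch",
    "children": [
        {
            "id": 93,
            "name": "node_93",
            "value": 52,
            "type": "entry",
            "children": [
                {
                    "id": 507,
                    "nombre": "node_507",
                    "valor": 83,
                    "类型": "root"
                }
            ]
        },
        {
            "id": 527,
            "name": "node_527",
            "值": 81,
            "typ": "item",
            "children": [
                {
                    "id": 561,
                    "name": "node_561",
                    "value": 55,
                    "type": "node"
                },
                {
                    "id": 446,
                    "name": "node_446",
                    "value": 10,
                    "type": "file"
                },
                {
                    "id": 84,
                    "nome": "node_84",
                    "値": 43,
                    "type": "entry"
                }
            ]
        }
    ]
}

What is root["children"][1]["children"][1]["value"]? 10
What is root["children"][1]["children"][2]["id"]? 84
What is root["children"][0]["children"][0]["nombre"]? "node_507"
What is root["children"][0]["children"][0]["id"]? 507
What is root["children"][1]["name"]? "node_527"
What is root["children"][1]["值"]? 81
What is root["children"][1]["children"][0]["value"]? 55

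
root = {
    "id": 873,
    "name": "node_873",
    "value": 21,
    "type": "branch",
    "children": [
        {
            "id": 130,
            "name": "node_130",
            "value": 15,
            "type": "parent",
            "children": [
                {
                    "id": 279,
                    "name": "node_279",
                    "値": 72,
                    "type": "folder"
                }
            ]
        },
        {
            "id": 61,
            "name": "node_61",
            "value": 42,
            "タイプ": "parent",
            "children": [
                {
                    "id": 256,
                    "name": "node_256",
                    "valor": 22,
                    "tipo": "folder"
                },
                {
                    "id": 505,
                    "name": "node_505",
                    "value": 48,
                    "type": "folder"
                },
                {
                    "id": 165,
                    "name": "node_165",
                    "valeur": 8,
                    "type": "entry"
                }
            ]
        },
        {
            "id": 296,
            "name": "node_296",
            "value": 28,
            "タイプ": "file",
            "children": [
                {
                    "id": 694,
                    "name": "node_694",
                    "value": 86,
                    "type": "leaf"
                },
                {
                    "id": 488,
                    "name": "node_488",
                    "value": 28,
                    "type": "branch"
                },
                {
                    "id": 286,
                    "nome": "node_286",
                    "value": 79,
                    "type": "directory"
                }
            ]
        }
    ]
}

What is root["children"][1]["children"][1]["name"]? "node_505"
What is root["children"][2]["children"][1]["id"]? 488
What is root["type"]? "branch"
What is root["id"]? 873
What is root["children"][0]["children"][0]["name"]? "node_279"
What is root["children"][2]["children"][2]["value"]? 79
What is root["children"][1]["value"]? 42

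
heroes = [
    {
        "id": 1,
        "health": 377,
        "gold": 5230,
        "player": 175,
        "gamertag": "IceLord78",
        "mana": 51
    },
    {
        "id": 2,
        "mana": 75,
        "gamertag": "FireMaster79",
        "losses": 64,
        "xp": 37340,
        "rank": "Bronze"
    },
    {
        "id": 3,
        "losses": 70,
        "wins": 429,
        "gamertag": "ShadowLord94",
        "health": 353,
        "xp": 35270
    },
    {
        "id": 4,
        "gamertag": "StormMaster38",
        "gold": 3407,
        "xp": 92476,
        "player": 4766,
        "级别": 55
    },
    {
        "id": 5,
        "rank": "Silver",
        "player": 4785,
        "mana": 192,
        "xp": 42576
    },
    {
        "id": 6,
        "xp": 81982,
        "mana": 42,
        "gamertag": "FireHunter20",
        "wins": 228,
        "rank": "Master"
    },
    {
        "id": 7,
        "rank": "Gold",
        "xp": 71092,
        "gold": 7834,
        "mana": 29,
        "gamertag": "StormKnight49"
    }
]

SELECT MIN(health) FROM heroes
353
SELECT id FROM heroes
[1, 2, 3, 4, 5, 6, 7]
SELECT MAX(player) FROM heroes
4785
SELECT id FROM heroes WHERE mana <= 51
[1, 6, 7]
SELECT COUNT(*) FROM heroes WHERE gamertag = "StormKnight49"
1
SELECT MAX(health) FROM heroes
377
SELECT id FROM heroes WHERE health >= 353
[1, 3]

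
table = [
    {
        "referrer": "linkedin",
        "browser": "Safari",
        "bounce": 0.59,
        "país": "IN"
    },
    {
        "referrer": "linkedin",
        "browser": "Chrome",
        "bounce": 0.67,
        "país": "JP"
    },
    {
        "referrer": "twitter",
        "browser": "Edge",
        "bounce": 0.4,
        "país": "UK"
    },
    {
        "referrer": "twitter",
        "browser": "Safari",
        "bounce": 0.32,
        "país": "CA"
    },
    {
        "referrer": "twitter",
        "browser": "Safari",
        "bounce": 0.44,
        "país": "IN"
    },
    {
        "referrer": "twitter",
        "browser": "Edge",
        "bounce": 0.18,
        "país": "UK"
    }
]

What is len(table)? 6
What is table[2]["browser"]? "Edge"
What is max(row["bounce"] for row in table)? 0.67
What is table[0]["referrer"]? "linkedin"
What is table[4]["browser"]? "Safari"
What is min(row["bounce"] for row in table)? 0.18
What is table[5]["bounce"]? 0.18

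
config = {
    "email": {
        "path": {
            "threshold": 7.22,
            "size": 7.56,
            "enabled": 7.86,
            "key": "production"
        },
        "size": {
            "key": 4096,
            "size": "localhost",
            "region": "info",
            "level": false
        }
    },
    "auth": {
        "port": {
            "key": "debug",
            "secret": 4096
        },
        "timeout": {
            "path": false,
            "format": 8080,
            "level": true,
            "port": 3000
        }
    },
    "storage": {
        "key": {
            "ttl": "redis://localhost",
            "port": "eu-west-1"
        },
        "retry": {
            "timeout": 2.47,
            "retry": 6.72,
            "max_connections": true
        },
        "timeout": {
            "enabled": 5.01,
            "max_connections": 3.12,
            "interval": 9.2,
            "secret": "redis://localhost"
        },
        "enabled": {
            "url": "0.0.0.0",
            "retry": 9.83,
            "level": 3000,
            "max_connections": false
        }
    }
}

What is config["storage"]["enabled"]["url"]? "0.0.0.0"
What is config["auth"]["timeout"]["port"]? 3000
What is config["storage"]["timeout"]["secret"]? "redis://localhost"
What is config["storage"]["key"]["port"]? "eu-west-1"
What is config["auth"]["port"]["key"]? "debug"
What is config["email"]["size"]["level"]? False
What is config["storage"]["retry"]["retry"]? 6.72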